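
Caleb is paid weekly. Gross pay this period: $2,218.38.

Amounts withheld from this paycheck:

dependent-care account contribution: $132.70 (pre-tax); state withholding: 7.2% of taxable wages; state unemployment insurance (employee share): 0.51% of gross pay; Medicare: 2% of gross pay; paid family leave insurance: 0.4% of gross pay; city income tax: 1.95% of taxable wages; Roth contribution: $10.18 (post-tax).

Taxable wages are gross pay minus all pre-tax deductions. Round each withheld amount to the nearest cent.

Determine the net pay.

$1,820.11

Dependent-care account contribution: $132.70
Taxable wages = $2,218.38 − $132.70 = $2,085.68
State withholding: $2,085.68 × 0.072 = $150.17
City income tax: $2,085.68 × 0.0195 = $40.67
State unemployment insurance (employee share): $2,218.38 × 0.0051 = $11.31
Paid family leave insurance: $2,218.38 × 0.004 = $8.87
Medicare: $2,218.38 × 0.02 = $44.37
Roth contribution: $10.18
Total deductions = $132.70 + $150.17 + $40.67 + $11.31 + $8.87 + $44.37 + $10.18 = $398.27
Net pay = $2,218.38 − $398.27 = $1,820.11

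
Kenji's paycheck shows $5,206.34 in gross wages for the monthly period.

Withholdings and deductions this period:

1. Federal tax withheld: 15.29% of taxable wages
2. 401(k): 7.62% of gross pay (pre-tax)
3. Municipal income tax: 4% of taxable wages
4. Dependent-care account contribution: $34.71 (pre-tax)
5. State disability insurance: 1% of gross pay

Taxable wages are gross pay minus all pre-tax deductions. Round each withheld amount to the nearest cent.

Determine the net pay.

401(k): $5,206.34 × 0.0762 = $396.72
Dependent-care account contribution: $34.71
Pre-tax total = $396.72 + $34.71 = $431.43
Taxable wages = $5,206.34 − $431.43 = $4,774.91
Municipal income tax: $4,774.91 × 0.04 = $191.00
Federal tax withheld: $4,774.91 × 0.1529 = $730.08
State disability insurance: $5,206.34 × 0.01 = $52.06
Total deductions = $396.72 + $34.71 + $191.00 + $730.08 + $52.06 = $1,404.57
Net pay = $5,206.34 − $1,404.57 = $3,801.77

$3,801.77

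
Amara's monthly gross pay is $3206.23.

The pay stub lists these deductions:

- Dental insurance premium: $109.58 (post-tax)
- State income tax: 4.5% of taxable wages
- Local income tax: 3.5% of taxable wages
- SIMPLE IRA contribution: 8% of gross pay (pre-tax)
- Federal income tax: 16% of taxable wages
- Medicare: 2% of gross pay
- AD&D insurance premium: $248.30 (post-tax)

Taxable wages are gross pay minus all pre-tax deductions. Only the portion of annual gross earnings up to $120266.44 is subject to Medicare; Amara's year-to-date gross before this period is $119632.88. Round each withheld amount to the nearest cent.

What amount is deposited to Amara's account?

SIMPLE IRA contribution: $3206.23 × 0.08 = $256.50
Taxable wages = $3206.23 − $256.50 = $2949.73
Federal income tax: $2949.73 × 0.16 = $471.96
Local income tax: $2949.73 × 0.035 = $103.24
State income tax: $2949.73 × 0.045 = $132.74
Medicare: only $120266.44 − $119632.88 = $633.56 of this check is subject → $633.56 × 0.02 = $12.67
AD&D insurance premium: $248.30
Dental insurance premium: $109.58
Total deductions = $256.50 + $471.96 + $103.24 + $132.74 + $12.67 + $248.30 + $109.58 = $1334.99
Net pay = $3206.23 − $1334.99 = $1871.24

$1871.24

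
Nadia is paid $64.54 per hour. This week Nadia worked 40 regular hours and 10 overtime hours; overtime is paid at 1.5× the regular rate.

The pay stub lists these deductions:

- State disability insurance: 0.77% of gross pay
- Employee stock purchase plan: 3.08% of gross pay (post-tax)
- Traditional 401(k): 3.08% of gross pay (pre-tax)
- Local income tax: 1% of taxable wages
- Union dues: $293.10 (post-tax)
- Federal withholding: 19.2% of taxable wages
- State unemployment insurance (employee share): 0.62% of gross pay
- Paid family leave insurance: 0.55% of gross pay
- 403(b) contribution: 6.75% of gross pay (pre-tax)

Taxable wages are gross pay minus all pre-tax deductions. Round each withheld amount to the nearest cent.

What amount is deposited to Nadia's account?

$2082.92

Regular pay: 40 × $64.54 = $2581.60
Overtime pay: 10 × $64.54 × 1.5 = $968.10
Gross pay = $2581.60 + $968.10 = $3549.70
403(b) contribution: $3549.70 × 0.0675 = $239.60
Traditional 401(k): $3549.70 × 0.0308 = $109.33
Pre-tax total = $239.60 + $109.33 = $348.93
Taxable wages = $3549.70 − $348.93 = $3200.77
Local income tax: $3200.77 × 0.01 = $32.01
Federal withholding: $3200.77 × 0.192 = $614.55
State unemployment insurance (employee share): $3549.70 × 0.0062 = $22.01
State disability insurance: $3549.70 × 0.0077 = $27.33
Paid family leave insurance: $3549.70 × 0.0055 = $19.52
Employee stock purchase plan: $3549.70 × 0.0308 = $109.33
Union dues: $293.10
Total deductions = $239.60 + $109.33 + $32.01 + $614.55 + $22.01 + $27.33 + $19.52 + $109.33 + $293.10 = $1466.78
Net pay = $3549.70 − $1466.78 = $2082.92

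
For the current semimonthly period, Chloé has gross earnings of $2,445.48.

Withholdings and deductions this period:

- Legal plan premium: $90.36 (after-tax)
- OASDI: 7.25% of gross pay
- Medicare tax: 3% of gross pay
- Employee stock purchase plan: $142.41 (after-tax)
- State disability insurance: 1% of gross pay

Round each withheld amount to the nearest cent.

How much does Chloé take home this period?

$1,937.60

Medicare tax: $2,445.48 × 0.03 = $73.36
OASDI: $2,445.48 × 0.0725 = $177.30
State disability insurance: $2,445.48 × 0.01 = $24.45
Legal plan premium: $90.36
Employee stock purchase plan: $142.41
Total deductions = $73.36 + $177.30 + $24.45 + $90.36 + $142.41 = $507.88
Net pay = $2,445.48 − $507.88 = $1,937.60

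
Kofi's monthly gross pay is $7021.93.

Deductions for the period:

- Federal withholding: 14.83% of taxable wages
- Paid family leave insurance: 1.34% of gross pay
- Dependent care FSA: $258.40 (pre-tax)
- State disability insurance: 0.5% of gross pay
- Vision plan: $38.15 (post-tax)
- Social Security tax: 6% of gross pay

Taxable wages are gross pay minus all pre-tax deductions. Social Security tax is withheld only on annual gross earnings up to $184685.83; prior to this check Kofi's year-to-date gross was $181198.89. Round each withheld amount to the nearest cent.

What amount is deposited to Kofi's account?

$5383.93

Dependent care FSA: $258.40
Taxable wages = $7021.93 − $258.40 = $6763.53
Federal withholding: $6763.53 × 0.1483 = $1003.03
Social Security tax: only $184685.83 − $181198.89 = $3486.94 of this check is subject → $3486.94 × 0.06 = $209.22
State disability insurance: $7021.93 × 0.005 = $35.11
Paid family leave insurance: $7021.93 × 0.0134 = $94.09
Vision plan: $38.15
Total deductions = $258.40 + $1003.03 + $209.22 + $35.11 + $94.09 + $38.15 = $1638.00
Net pay = $7021.93 − $1638.00 = $5383.93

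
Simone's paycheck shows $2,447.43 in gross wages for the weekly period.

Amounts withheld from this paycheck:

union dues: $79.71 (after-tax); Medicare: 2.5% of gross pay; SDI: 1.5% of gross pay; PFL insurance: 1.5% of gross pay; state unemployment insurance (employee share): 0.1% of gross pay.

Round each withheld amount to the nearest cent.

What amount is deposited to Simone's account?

PFL insurance: $2,447.43 × 0.015 = $36.71
SDI: $2,447.43 × 0.015 = $36.71
Medicare: $2,447.43 × 0.025 = $61.19
State unemployment insurance (employee share): $2,447.43 × 0.001 = $2.45
Union dues: $79.71
Total deductions = $36.71 + $36.71 + $61.19 + $2.45 + $79.71 = $216.77
Net pay = $2,447.43 − $216.77 = $2,230.66

$2,230.66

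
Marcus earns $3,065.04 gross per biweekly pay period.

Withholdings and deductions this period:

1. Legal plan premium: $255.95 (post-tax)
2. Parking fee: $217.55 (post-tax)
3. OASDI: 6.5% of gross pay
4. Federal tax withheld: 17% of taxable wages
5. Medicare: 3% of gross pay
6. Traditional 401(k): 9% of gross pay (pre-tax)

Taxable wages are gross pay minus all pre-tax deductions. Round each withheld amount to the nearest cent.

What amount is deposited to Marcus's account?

$1,550.35

Traditional 401(k): $3,065.04 × 0.09 = $275.85
Taxable wages = $3,065.04 − $275.85 = $2,789.19
Federal tax withheld: $2,789.19 × 0.17 = $474.16
Medicare: $3,065.04 × 0.03 = $91.95
OASDI: $3,065.04 × 0.065 = $199.23
Legal plan premium: $255.95
Parking fee: $217.55
Total deductions = $275.85 + $474.16 + $91.95 + $199.23 + $255.95 + $217.55 = $1,514.69
Net pay = $3,065.04 − $1,514.69 = $1,550.35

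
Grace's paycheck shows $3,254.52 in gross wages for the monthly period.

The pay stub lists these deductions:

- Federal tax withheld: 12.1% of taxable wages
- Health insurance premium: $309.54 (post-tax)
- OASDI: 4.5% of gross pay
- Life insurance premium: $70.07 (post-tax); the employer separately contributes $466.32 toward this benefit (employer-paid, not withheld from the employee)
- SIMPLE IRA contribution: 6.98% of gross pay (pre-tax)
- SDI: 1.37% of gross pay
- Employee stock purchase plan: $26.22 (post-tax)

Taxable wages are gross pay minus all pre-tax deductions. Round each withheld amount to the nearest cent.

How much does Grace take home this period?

$2,064.17

SIMPLE IRA contribution: $3,254.52 × 0.0698 = $227.17
Taxable wages = $3,254.52 − $227.17 = $3,027.35
Federal tax withheld: $3,027.35 × 0.121 = $366.31
OASDI: $3,254.52 × 0.045 = $146.45
SDI: $3,254.52 × 0.0137 = $44.59
Employee stock purchase plan: $26.22
Life insurance premium: $70.07
Health insurance premium: $309.54
(Employer's $466.32 toward life insurance premium is not withheld from the employee.)
Total deductions = $227.17 + $366.31 + $146.45 + $44.59 + $26.22 + $70.07 + $309.54 = $1,190.35
Net pay = $3,254.52 − $1,190.35 = $2,064.17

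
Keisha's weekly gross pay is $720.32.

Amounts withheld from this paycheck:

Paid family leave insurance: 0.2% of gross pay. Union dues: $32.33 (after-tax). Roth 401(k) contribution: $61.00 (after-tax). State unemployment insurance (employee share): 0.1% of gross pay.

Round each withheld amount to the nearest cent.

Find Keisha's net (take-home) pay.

Paid family leave insurance: $720.32 × 0.002 = $1.44
State unemployment insurance (employee share): $720.32 × 0.001 = $0.72
Union dues: $32.33
Roth 401(k) contribution: $61.00
Total deductions = $1.44 + $0.72 + $32.33 + $61.00 = $95.49
Net pay = $720.32 − $95.49 = $624.83

$624.83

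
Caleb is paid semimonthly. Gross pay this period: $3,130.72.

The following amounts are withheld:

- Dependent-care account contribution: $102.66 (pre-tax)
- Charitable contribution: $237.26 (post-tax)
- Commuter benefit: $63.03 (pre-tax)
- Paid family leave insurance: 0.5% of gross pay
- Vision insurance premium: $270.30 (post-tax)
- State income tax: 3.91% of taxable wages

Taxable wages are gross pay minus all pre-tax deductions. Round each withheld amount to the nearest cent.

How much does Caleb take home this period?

Commuter benefit: $63.03
Dependent-care account contribution: $102.66
Pre-tax total = $63.03 + $102.66 = $165.69
Taxable wages = $3,130.72 − $165.69 = $2,965.03
State income tax: $2,965.03 × 0.0391 = $115.93
Paid family leave insurance: $3,130.72 × 0.005 = $15.65
Charitable contribution: $237.26
Vision insurance premium: $270.30
Total deductions = $63.03 + $102.66 + $115.93 + $15.65 + $237.26 + $270.30 = $804.83
Net pay = $3,130.72 − $804.83 = $2,325.89

$2,325.89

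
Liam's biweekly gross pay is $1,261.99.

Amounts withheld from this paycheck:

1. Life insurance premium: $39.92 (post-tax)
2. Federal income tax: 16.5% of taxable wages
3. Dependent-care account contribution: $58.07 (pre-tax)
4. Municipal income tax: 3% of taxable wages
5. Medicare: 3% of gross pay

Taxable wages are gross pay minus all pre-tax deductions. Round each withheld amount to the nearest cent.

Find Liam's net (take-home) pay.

Dependent-care account contribution: $58.07
Taxable wages = $1,261.99 − $58.07 = $1,203.92
Municipal income tax: $1,203.92 × 0.03 = $36.12
Federal income tax: $1,203.92 × 0.165 = $198.65
Medicare: $1,261.99 × 0.03 = $37.86
Life insurance premium: $39.92
Total deductions = $58.07 + $36.12 + $198.65 + $37.86 + $39.92 = $370.62
Net pay = $1,261.99 − $370.62 = $891.37

$891.37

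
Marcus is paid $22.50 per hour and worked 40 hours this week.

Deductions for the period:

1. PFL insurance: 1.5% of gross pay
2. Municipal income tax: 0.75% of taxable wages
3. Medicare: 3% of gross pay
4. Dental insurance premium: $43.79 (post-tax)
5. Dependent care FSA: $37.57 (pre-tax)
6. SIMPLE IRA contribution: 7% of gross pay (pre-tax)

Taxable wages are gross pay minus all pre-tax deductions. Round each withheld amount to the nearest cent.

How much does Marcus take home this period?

Gross pay: 40 × $22.50 = $900.00
SIMPLE IRA contribution: $900.00 × 0.07 = $63.00
Dependent care FSA: $37.57
Pre-tax total = $63.00 + $37.57 = $100.57
Taxable wages = $900.00 − $100.57 = $799.43
Municipal income tax: $799.43 × 0.0075 = $6.00
Medicare: $900.00 × 0.03 = $27.00
PFL insurance: $900.00 × 0.015 = $13.50
Dental insurance premium: $43.79
Total deductions = $63.00 + $37.57 + $6.00 + $27.00 + $13.50 + $43.79 = $190.86
Net pay = $900.00 − $190.86 = $709.14

$709.14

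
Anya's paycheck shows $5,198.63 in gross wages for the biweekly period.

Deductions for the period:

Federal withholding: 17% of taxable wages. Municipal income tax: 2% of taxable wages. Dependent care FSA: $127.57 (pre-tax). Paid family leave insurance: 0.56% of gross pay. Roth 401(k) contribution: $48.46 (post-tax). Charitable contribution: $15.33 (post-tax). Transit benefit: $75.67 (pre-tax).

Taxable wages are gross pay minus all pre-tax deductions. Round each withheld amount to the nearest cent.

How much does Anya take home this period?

$3,953.36

Transit benefit: $75.67
Dependent care FSA: $127.57
Pre-tax total = $75.67 + $127.57 = $203.24
Taxable wages = $5,198.63 − $203.24 = $4,995.39
Municipal income tax: $4,995.39 × 0.02 = $99.91
Federal withholding: $4,995.39 × 0.17 = $849.22
Paid family leave insurance: $5,198.63 × 0.0056 = $29.11
Roth 401(k) contribution: $48.46
Charitable contribution: $15.33
Total deductions = $75.67 + $127.57 + $99.91 + $849.22 + $29.11 + $48.46 + $15.33 = $1,245.27
Net pay = $5,198.63 − $1,245.27 = $3,953.36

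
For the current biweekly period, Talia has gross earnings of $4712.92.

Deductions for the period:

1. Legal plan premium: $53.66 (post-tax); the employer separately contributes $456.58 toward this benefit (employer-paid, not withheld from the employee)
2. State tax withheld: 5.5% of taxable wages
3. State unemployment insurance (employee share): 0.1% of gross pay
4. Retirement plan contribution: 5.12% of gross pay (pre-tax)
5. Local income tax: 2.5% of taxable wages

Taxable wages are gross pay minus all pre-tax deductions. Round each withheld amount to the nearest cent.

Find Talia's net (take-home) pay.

Retirement plan contribution: $4712.92 × 0.0512 = $241.30
Taxable wages = $4712.92 − $241.30 = $4471.62
State tax withheld: $4471.62 × 0.055 = $245.94
Local income tax: $4471.62 × 0.025 = $111.79
State unemployment insurance (employee share): $4712.92 × 0.001 = $4.71
Legal plan premium: $53.66
(Employer's $456.58 toward legal plan premium is not withheld from the employee.)
Total deductions = $241.30 + $245.94 + $111.79 + $4.71 + $53.66 = $657.40
Net pay = $4712.92 − $657.40 = $4055.52

$4055.52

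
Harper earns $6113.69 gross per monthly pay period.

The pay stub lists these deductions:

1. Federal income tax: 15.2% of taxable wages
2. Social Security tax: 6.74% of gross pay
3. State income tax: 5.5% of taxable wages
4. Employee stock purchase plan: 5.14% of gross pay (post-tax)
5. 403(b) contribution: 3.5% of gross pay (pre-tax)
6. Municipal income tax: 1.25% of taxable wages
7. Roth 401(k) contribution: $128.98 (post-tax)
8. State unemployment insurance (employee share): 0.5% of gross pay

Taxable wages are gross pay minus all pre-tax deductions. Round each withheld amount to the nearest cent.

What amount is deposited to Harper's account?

403(b) contribution: $6113.69 × 0.035 = $213.98
Taxable wages = $6113.69 − $213.98 = $5899.71
Municipal income tax: $5899.71 × 0.0125 = $73.75
Federal income tax: $5899.71 × 0.152 = $896.76
State income tax: $5899.71 × 0.055 = $324.48
Social Security tax: $6113.69 × 0.0674 = $412.06
State unemployment insurance (employee share): $6113.69 × 0.005 = $30.57
Employee stock purchase plan: $6113.69 × 0.0514 = $314.24
Roth 401(k) contribution: $128.98
Total deductions = $213.98 + $73.75 + $896.76 + $324.48 + $412.06 + $30.57 + $314.24 + $128.98 = $2394.82
Net pay = $6113.69 − $2394.82 = $3718.87

$3718.87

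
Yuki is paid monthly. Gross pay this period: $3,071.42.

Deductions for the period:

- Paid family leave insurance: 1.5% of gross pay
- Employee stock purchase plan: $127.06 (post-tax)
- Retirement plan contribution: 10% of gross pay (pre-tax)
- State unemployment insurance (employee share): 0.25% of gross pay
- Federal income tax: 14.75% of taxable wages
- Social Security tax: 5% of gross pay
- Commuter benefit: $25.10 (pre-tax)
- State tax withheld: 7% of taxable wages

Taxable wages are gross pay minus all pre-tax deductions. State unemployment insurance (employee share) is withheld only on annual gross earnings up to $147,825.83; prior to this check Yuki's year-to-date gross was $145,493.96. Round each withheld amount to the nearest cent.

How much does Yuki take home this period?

$1,810.88

Commuter benefit: $25.10
Retirement plan contribution: $3,071.42 × 0.1 = $307.14
Pre-tax total = $25.10 + $307.14 = $332.24
Taxable wages = $3,071.42 − $332.24 = $2,739.18
State tax withheld: $2,739.18 × 0.07 = $191.74
Federal income tax: $2,739.18 × 0.1475 = $404.03
Paid family leave insurance: $3,071.42 × 0.015 = $46.07
Social Security tax: $3,071.42 × 0.05 = $153.57
State unemployment insurance (employee share): only $147,825.83 − $145,493.96 = $2,331.87 of this check is subject → $2,331.87 × 0.0025 = $5.83
Employee stock purchase plan: $127.06
Total deductions = $25.10 + $307.14 + $191.74 + $404.03 + $46.07 + $153.57 + $5.83 + $127.06 = $1,260.54
Net pay = $3,071.42 − $1,260.54 = $1,810.88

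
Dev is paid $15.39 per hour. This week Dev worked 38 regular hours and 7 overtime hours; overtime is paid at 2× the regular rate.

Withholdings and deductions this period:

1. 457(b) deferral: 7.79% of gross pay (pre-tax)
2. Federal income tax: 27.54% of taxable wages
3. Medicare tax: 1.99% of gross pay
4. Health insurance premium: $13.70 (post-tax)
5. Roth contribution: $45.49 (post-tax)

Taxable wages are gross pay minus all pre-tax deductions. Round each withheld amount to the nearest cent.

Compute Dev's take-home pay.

$459.59

Regular pay: 38 × $15.39 = $584.82
Overtime pay: 7 × $15.39 × 2 = $215.46
Gross pay = $584.82 + $215.46 = $800.28
457(b) deferral: $800.28 × 0.0779 = $62.34
Taxable wages = $800.28 − $62.34 = $737.94
Federal income tax: $737.94 × 0.2754 = $203.23
Medicare tax: $800.28 × 0.0199 = $15.93
Health insurance premium: $13.70
Roth contribution: $45.49
Total deductions = $62.34 + $203.23 + $15.93 + $13.70 + $45.49 = $340.69
Net pay = $800.28 − $340.69 = $459.59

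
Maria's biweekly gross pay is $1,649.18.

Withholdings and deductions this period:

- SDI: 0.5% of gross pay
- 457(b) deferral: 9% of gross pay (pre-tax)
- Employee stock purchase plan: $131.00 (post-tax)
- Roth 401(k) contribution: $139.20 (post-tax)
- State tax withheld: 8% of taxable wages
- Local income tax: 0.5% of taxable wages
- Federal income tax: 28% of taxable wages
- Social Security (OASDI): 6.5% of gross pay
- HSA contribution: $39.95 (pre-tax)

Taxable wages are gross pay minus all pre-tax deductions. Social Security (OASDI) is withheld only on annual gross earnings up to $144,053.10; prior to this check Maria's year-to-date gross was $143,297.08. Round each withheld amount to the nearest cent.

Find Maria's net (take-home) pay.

457(b) deferral: $1,649.18 × 0.09 = $148.43
HSA contribution: $39.95
Pre-tax total = $148.43 + $39.95 = $188.38
Taxable wages = $1,649.18 − $188.38 = $1,460.80
Local income tax: $1,460.80 × 0.005 = $7.30
State tax withheld: $1,460.80 × 0.08 = $116.86
Federal income tax: $1,460.80 × 0.28 = $409.02
SDI: $1,649.18 × 0.005 = $8.25
Social Security (OASDI): only $144,053.10 − $143,297.08 = $756.02 of this check is subject → $756.02 × 0.065 = $49.14
Roth 401(k) contribution: $139.20
Employee stock purchase plan: $131.00
Total deductions = $148.43 + $39.95 + $7.30 + $116.86 + $409.02 + $8.25 + $49.14 + $139.20 + $131.00 = $1,049.15
Net pay = $1,649.18 − $1,049.15 = $600.03

$600.03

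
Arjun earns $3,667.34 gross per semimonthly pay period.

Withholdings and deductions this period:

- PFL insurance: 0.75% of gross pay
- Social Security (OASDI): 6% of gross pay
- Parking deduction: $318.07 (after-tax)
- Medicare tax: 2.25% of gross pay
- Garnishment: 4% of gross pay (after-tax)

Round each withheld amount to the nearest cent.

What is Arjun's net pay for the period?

PFL insurance: $3,667.34 × 0.0075 = $27.51
Medicare tax: $3,667.34 × 0.0225 = $82.52
Social Security (OASDI): $3,667.34 × 0.06 = $220.04
Garnishment: $3,667.34 × 0.04 = $146.69
Parking deduction: $318.07
Total deductions = $27.51 + $82.52 + $220.04 + $146.69 + $318.07 = $794.83
Net pay = $3,667.34 − $794.83 = $2,872.51

$2,872.51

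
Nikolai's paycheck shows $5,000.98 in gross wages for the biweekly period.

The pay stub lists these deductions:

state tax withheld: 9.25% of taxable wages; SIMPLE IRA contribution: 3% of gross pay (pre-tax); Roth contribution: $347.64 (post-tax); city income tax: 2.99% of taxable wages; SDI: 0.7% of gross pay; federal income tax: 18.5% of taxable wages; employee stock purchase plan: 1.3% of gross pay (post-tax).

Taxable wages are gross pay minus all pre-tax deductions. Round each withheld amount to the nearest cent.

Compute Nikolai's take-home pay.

SIMPLE IRA contribution: $5,000.98 × 0.03 = $150.03
Taxable wages = $5,000.98 − $150.03 = $4,850.95
State tax withheld: $4,850.95 × 0.0925 = $448.71
City income tax: $4,850.95 × 0.0299 = $145.04
Federal income tax: $4,850.95 × 0.185 = $897.43
SDI: $5,000.98 × 0.007 = $35.01
Employee stock purchase plan: $5,000.98 × 0.013 = $65.01
Roth contribution: $347.64
Total deductions = $150.03 + $448.71 + $145.04 + $897.43 + $35.01 + $65.01 + $347.64 = $2,088.87
Net pay = $5,000.98 − $2,088.87 = $2,912.11

$2,912.11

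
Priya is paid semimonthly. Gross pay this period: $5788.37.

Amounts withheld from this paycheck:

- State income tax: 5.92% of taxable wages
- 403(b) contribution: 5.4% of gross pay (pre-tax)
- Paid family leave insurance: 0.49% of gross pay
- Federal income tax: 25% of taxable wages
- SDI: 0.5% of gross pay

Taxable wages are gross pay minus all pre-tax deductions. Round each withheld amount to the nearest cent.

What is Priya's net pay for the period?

403(b) contribution: $5788.37 × 0.054 = $312.57
Taxable wages = $5788.37 − $312.57 = $5475.80
Federal income tax: $5475.80 × 0.25 = $1368.95
State income tax: $5475.80 × 0.0592 = $324.17
SDI: $5788.37 × 0.005 = $28.94
Paid family leave insurance: $5788.37 × 0.0049 = $28.36
Total deductions = $312.57 + $1368.95 + $324.17 + $28.94 + $28.36 = $2062.99
Net pay = $5788.37 − $2062.99 = $3725.38

$3725.38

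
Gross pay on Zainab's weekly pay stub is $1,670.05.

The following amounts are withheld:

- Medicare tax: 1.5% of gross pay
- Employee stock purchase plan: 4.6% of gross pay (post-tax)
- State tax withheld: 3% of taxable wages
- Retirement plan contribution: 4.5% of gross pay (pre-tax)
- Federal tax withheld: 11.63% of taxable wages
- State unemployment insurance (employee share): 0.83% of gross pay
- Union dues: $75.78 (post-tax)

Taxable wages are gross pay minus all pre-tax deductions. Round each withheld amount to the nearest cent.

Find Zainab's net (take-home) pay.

$1,170.05

Retirement plan contribution: $1,670.05 × 0.045 = $75.15
Taxable wages = $1,670.05 − $75.15 = $1,594.90
State tax withheld: $1,594.90 × 0.03 = $47.85
Federal tax withheld: $1,594.90 × 0.1163 = $185.49
Medicare tax: $1,670.05 × 0.015 = $25.05
State unemployment insurance (employee share): $1,670.05 × 0.0083 = $13.86
Union dues: $75.78
Employee stock purchase plan: $1,670.05 × 0.046 = $76.82
Total deductions = $75.15 + $47.85 + $185.49 + $25.05 + $13.86 + $75.78 + $76.82 = $500.00
Net pay = $1,670.05 − $500.00 = $1,170.05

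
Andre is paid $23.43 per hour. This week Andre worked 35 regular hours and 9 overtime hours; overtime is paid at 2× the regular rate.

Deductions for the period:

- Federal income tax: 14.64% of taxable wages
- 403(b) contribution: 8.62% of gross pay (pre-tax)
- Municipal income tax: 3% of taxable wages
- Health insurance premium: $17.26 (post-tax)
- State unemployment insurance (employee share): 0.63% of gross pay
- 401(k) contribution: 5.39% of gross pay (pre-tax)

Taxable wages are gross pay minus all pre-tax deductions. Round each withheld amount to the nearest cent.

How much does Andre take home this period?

$854.38

Regular pay: 35 × $23.43 = $820.05
Overtime pay: 9 × $23.43 × 2 = $421.74
Gross pay = $820.05 + $421.74 = $1241.79
403(b) contribution: $1241.79 × 0.0862 = $107.04
401(k) contribution: $1241.79 × 0.0539 = $66.93
Pre-tax total = $107.04 + $66.93 = $173.97
Taxable wages = $1241.79 − $173.97 = $1067.82
Municipal income tax: $1067.82 × 0.03 = $32.03
Federal income tax: $1067.82 × 0.1464 = $156.33
State unemployment insurance (employee share): $1241.79 × 0.0063 = $7.82
Health insurance premium: $17.26
Total deductions = $107.04 + $66.93 + $32.03 + $156.33 + $7.82 + $17.26 = $387.41
Net pay = $1241.79 − $387.41 = $854.38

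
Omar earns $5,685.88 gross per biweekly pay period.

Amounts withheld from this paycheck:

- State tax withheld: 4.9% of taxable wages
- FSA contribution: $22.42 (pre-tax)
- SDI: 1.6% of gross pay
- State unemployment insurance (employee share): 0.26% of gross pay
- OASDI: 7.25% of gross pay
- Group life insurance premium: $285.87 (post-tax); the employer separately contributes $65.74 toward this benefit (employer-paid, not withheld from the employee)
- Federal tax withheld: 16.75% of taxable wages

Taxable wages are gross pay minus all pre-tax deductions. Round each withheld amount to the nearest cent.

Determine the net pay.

FSA contribution: $22.42
Taxable wages = $5,685.88 − $22.42 = $5,663.46
Federal tax withheld: $5,663.46 × 0.1675 = $948.63
State tax withheld: $5,663.46 × 0.049 = $277.51
OASDI: $5,685.88 × 0.0725 = $412.23
SDI: $5,685.88 × 0.016 = $90.97
State unemployment insurance (employee share): $5,685.88 × 0.0026 = $14.78
Group life insurance premium: $285.87
(Employer's $65.74 toward group life insurance premium is not withheld from the employee.)
Total deductions = $22.42 + $948.63 + $277.51 + $412.23 + $90.97 + $14.78 + $285.87 = $2,052.41
Net pay = $5,685.88 − $2,052.41 = $3,633.47

$3,633.47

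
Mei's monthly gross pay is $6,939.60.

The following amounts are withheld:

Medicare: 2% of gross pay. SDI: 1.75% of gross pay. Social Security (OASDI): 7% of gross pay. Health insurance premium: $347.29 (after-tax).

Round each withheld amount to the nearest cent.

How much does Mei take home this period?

$5,846.31

Social Security (OASDI): $6,939.60 × 0.07 = $485.77
Medicare: $6,939.60 × 0.02 = $138.79
SDI: $6,939.60 × 0.0175 = $121.44
Health insurance premium: $347.29
Total deductions = $485.77 + $138.79 + $121.44 + $347.29 = $1,093.29
Net pay = $6,939.60 − $1,093.29 = $5,846.31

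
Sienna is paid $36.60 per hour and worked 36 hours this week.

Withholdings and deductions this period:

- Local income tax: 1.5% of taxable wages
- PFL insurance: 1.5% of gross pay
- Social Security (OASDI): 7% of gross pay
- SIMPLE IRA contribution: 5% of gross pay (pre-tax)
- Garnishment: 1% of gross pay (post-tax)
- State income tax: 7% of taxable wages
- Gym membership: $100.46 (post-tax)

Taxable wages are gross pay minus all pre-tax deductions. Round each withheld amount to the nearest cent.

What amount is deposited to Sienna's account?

Gross pay: 36 × $36.60 = $1,317.60
SIMPLE IRA contribution: $1,317.60 × 0.05 = $65.88
Taxable wages = $1,317.60 − $65.88 = $1,251.72
Local income tax: $1,251.72 × 0.015 = $18.78
State income tax: $1,251.72 × 0.07 = $87.62
Social Security (OASDI): $1,317.60 × 0.07 = $92.23
PFL insurance: $1,317.60 × 0.015 = $19.76
Gym membership: $100.46
Garnishment: $1,317.60 × 0.01 = $13.18
Total deductions = $65.88 + $18.78 + $87.62 + $92.23 + $19.76 + $100.46 + $13.18 = $397.91
Net pay = $1,317.60 − $397.91 = $919.69

$919.69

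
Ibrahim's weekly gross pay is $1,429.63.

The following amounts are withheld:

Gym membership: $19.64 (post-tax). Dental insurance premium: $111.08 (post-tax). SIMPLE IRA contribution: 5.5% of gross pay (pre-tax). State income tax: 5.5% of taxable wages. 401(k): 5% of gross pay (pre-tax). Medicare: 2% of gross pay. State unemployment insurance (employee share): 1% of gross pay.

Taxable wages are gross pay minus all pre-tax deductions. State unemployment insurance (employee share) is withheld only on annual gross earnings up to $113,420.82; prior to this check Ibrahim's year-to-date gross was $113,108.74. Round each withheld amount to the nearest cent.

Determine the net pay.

401(k): $1,429.63 × 0.05 = $71.48
SIMPLE IRA contribution: $1,429.63 × 0.055 = $78.63
Pre-tax total = $71.48 + $78.63 = $150.11
Taxable wages = $1,429.63 − $150.11 = $1,279.52
State income tax: $1,279.52 × 0.055 = $70.37
Medicare: $1,429.63 × 0.02 = $28.59
State unemployment insurance (employee share): only $113,420.82 − $113,108.74 = $312.08 of this check is subject → $312.08 × 0.01 = $3.12
Gym membership: $19.64
Dental insurance premium: $111.08
Total deductions = $71.48 + $78.63 + $70.37 + $28.59 + $3.12 + $19.64 + $111.08 = $382.91
Net pay = $1,429.63 − $382.91 = $1,046.72

$1,046.72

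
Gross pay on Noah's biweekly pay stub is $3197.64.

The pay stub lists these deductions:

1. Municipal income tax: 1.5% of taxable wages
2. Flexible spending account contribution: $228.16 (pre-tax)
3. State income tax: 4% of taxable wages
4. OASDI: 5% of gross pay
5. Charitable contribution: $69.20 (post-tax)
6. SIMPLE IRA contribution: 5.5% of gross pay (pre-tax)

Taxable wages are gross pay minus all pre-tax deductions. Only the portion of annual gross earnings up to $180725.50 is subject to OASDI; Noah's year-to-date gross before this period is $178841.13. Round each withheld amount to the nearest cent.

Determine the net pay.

$2476.55

SIMPLE IRA contribution: $3197.64 × 0.055 = $175.87
Flexible spending account contribution: $228.16
Pre-tax total = $175.87 + $228.16 = $404.03
Taxable wages = $3197.64 − $404.03 = $2793.61
State income tax: $2793.61 × 0.04 = $111.74
Municipal income tax: $2793.61 × 0.015 = $41.90
OASDI: only $180725.50 − $178841.13 = $1884.37 of this check is subject → $1884.37 × 0.05 = $94.22
Charitable contribution: $69.20
Total deductions = $175.87 + $228.16 + $111.74 + $41.90 + $94.22 + $69.20 = $721.09
Net pay = $3197.64 − $721.09 = $2476.55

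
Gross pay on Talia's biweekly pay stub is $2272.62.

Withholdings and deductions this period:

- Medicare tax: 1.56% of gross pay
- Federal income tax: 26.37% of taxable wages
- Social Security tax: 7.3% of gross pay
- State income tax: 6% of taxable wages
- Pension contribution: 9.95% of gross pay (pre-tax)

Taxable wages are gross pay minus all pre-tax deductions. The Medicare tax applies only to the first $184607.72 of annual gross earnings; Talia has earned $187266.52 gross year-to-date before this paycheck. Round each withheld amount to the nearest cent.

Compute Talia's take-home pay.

$1218.14

Pension contribution: $2272.62 × 0.0995 = $226.13
Taxable wages = $2272.62 − $226.13 = $2046.49
State income tax: $2046.49 × 0.06 = $122.79
Federal income tax: $2046.49 × 0.2637 = $539.66
Social Security tax: $2272.62 × 0.073 = $165.90
Medicare tax: annual cap $184607.72 already reached (YTD $187266.52), so $0.00
Total deductions = $226.13 + $122.79 + $539.66 + $165.90 + $0.00 = $1054.48
Net pay = $2272.62 − $1054.48 = $1218.14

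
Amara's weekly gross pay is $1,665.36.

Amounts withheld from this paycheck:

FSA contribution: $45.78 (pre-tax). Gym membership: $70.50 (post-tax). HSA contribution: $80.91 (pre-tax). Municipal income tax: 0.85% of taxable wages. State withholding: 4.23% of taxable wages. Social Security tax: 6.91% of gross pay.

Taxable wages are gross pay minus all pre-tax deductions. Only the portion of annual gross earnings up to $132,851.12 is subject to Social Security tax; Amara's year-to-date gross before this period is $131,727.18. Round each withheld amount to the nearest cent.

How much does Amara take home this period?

$1,312.34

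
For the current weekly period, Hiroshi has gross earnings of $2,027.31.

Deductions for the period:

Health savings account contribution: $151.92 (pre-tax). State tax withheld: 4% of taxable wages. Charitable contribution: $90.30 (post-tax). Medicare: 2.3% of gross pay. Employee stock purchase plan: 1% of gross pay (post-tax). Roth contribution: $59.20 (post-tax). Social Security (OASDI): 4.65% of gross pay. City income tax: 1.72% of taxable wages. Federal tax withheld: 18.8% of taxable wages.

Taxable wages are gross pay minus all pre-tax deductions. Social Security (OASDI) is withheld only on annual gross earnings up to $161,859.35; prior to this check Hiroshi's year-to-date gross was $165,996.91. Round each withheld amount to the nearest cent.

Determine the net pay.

$1,199.14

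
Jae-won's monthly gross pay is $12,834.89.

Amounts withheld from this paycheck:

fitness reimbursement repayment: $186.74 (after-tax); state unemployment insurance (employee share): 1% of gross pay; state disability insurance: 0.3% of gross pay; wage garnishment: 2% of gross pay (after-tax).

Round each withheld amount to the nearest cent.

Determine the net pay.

State disability insurance: $12,834.89 × 0.003 = $38.50
State unemployment insurance (employee share): $12,834.89 × 0.01 = $128.35
Wage garnishment: $12,834.89 × 0.02 = $256.70
Fitness reimbursement repayment: $186.74
Total deductions = $38.50 + $128.35 + $256.70 + $186.74 = $610.29
Net pay = $12,834.89 − $610.29 = $12,224.60

$12,224.60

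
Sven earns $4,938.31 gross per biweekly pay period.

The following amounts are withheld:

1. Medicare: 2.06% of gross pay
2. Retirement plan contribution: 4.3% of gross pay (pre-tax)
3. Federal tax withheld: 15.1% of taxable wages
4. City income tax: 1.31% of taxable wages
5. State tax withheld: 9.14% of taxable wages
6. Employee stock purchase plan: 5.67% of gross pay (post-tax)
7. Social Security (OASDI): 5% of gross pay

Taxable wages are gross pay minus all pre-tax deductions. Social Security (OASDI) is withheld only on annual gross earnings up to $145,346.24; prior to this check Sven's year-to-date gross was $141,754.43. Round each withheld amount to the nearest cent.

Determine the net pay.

$2,957.16

Retirement plan contribution: $4,938.31 × 0.043 = $212.35
Taxable wages = $4,938.31 − $212.35 = $4,725.96
City income tax: $4,725.96 × 0.0131 = $61.91
State tax withheld: $4,725.96 × 0.0914 = $431.95
Federal tax withheld: $4,725.96 × 0.151 = $713.62
Social Security (OASDI): only $145,346.24 − $141,754.43 = $3,591.81 of this check is subject → $3,591.81 × 0.05 = $179.59
Medicare: $4,938.31 × 0.0206 = $101.73
Employee stock purchase plan: $4,938.31 × 0.0567 = $280.00
Total deductions = $212.35 + $61.91 + $431.95 + $713.62 + $179.59 + $101.73 + $280.00 = $1,981.15
Net pay = $4,938.31 − $1,981.15 = $2,957.16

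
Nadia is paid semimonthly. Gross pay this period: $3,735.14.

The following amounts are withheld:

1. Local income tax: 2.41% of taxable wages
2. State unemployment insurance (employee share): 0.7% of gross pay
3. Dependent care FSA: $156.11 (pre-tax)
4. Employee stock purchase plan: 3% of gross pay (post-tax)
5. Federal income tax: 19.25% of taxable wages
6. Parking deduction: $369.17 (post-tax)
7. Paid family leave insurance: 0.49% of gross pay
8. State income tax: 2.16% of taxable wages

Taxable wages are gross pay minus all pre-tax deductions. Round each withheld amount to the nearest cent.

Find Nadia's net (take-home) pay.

Dependent care FSA: $156.11
Taxable wages = $3,735.14 − $156.11 = $3,579.03
State income tax: $3,579.03 × 0.0216 = $77.31
Federal income tax: $3,579.03 × 0.1925 = $688.96
Local income tax: $3,579.03 × 0.0241 = $86.25
State unemployment insurance (employee share): $3,735.14 × 0.007 = $26.15
Paid family leave insurance: $3,735.14 × 0.0049 = $18.30
Employee stock purchase plan: $3,735.14 × 0.03 = $112.05
Parking deduction: $369.17
Total deductions = $156.11 + $77.31 + $688.96 + $86.25 + $26.15 + $18.30 + $112.05 + $369.17 = $1,534.30
Net pay = $3,735.14 − $1,534.30 = $2,200.84

$2,200.84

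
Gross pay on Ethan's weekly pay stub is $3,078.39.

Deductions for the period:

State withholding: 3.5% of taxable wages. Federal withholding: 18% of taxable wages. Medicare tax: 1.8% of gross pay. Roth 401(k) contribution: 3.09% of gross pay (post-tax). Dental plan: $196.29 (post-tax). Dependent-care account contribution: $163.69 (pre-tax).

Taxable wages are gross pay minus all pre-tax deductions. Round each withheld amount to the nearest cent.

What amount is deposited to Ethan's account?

Dependent-care account contribution: $163.69
Taxable wages = $3,078.39 − $163.69 = $2,914.70
State withholding: $2,914.70 × 0.035 = $102.01
Federal withholding: $2,914.70 × 0.18 = $524.65
Medicare tax: $3,078.39 × 0.018 = $55.41
Dental plan: $196.29
Roth 401(k) contribution: $3,078.39 × 0.0309 = $95.12
Total deductions = $163.69 + $102.01 + $524.65 + $55.41 + $196.29 + $95.12 = $1,137.17
Net pay = $3,078.39 − $1,137.17 = $1,941.22

$1,941.22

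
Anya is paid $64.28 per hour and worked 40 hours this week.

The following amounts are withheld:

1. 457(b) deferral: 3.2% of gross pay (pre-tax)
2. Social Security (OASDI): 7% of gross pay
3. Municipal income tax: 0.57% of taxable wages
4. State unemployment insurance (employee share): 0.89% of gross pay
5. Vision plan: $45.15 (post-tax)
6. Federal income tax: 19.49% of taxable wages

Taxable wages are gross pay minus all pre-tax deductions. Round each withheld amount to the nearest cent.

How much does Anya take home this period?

Gross pay: 40 × $64.28 = $2,571.20
457(b) deferral: $2,571.20 × 0.032 = $82.28
Taxable wages = $2,571.20 − $82.28 = $2,488.92
Federal income tax: $2,488.92 × 0.1949 = $485.09
Municipal income tax: $2,488.92 × 0.0057 = $14.19
State unemployment insurance (employee share): $2,571.20 × 0.0089 = $22.88
Social Security (OASDI): $2,571.20 × 0.07 = $179.98
Vision plan: $45.15
Total deductions = $82.28 + $485.09 + $14.19 + $22.88 + $179.98 + $45.15 = $829.57
Net pay = $2,571.20 − $829.57 = $1,741.63

$1,741.63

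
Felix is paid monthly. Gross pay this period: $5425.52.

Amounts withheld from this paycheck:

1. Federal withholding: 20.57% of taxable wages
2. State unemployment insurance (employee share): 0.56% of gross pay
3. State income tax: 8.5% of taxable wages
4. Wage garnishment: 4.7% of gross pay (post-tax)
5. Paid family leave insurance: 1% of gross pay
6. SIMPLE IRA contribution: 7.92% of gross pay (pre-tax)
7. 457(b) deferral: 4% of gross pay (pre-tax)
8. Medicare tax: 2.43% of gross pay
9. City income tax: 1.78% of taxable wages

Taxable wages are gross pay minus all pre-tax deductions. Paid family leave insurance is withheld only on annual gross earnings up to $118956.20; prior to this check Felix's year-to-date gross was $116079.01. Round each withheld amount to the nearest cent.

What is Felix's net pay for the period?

$2858.55

SIMPLE IRA contribution: $5425.52 × 0.0792 = $429.70
457(b) deferral: $5425.52 × 0.04 = $217.02
Pre-tax total = $429.70 + $217.02 = $646.72
Taxable wages = $5425.52 − $646.72 = $4778.80
City income tax: $4778.80 × 0.0178 = $85.06
State income tax: $4778.80 × 0.085 = $406.20
Federal withholding: $4778.80 × 0.2057 = $983.00
State unemployment insurance (employee share): $5425.52 × 0.0056 = $30.38
Paid family leave insurance: only $118956.20 − $116079.01 = $2877.19 of this check is subject → $2877.19 × 0.01 = $28.77
Medicare tax: $5425.52 × 0.0243 = $131.84
Wage garnishment: $5425.52 × 0.047 = $255.00
Total deductions = $429.70 + $217.02 + $85.06 + $406.20 + $983.00 + $30.38 + $28.77 + $131.84 + $255.00 = $2566.97
Net pay = $5425.52 − $2566.97 = $2858.55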